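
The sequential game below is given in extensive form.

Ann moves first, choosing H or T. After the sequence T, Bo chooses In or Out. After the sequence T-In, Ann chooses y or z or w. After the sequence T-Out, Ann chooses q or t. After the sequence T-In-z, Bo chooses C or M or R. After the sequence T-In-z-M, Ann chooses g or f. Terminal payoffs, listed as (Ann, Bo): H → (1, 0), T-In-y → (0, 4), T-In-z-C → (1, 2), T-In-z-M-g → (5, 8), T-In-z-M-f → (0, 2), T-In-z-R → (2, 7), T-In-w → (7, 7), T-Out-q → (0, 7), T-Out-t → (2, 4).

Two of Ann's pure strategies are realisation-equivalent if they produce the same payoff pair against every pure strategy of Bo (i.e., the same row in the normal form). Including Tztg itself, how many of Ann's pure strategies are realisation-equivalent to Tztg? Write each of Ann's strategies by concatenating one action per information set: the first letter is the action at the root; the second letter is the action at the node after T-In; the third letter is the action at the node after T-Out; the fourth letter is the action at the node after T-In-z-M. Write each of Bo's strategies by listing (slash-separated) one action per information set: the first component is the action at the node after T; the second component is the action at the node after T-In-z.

Row for Tztg (columns In/C, In/M, In/R, Out/C, Out/M, Out/R): (1,2) (5,8) (2,7) (2,4) (2,4) (2,4).
Every one of Ann's information sets is on the play path for some reply by Bo when Ann follows Tztg.
Changing the action at any of them therefore changes at least one column, so only Tztg itself gives this row.

1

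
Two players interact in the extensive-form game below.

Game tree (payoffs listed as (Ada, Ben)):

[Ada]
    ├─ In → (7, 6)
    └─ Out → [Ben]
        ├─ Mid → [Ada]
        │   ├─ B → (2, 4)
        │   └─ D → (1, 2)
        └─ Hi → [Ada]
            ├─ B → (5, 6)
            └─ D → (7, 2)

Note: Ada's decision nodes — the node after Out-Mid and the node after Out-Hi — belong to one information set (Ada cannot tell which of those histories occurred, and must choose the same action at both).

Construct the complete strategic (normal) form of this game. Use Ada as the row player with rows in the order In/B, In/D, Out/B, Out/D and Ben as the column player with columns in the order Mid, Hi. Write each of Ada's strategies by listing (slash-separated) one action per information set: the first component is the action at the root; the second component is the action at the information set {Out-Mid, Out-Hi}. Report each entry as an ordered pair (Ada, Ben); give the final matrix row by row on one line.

In/B: (7,6) (7,6) | In/D: (7,6) (7,6) | Out/B: (2,4) (5,6) | Out/D: (1,2) (7,2)

           Mid       Hi
 In/B    (7,6)    (7,6)
 In/D    (7,6)    (7,6)
Out/B    (2,4)    (5,6)
Out/D    (1,2)    (7,2)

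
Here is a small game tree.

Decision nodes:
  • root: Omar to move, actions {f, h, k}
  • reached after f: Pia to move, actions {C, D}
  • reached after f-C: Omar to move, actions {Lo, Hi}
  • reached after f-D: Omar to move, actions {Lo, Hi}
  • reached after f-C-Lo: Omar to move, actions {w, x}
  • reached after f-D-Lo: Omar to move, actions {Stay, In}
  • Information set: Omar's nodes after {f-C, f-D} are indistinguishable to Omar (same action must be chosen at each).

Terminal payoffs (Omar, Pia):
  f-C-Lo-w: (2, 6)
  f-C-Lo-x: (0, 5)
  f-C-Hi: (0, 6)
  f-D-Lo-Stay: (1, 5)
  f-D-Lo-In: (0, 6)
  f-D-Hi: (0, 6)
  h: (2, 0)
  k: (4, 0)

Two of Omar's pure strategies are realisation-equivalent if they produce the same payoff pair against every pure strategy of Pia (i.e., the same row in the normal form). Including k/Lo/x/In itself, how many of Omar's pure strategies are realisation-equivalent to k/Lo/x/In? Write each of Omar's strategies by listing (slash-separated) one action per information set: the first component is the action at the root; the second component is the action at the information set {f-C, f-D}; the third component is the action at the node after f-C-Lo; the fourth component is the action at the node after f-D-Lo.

8

Row for k/Lo/x/In (columns C, D): (4,0) (4,0).
Under k/Lo/x/In, Omar's choice at the information set {f-C, f-D} and at the node after f-C-Lo and at the node after f-D-Lo can never be reached regardless of what Pia does, so varying those choices leaves every outcome unchanged.
Holding the reachable choices fixed and varying the unreachable ones freely already gives 2 × 2 × 2 = 8 equivalent strategies.
No other strategy reproduces this row, so those 8 are the full class: k/Lo/w/Stay, k/Lo/w/In, k/Lo/x/Stay, k/Lo/x/In, k/Hi/w/Stay, k/Hi/w/In, k/Hi/x/Stay, k/Hi/x/In.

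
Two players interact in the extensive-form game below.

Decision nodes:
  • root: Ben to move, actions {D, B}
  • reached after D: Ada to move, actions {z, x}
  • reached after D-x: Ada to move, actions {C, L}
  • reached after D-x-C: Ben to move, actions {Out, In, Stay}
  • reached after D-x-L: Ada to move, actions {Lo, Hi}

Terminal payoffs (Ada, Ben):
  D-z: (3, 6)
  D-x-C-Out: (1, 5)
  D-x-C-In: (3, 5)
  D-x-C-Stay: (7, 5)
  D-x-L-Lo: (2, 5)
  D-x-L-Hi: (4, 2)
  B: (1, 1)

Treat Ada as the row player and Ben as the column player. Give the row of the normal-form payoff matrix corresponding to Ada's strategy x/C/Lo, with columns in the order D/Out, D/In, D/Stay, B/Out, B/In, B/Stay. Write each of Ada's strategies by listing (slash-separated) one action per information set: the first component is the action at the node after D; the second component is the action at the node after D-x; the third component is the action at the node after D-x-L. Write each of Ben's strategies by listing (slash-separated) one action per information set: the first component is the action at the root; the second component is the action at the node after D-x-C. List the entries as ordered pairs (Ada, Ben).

vs D/Out: Ben plays D → Ada plays x at [D] → Ada plays C at [D-x] → Ben plays Out at [D-x-C] → (1, 5)
vs D/In: Ben plays D → Ada plays x at [D] → Ada plays C at [D-x] → Ben plays In at [D-x-C] → (3, 5)
vs D/Stay: Ben plays D → Ada plays x at [D] → Ada plays C at [D-x] → Ben plays Stay at [D-x-C] → (7, 5)
vs B/Out: Ben plays B → (1, 1)
vs B/In: Ben plays B → (1, 1)
vs B/Stay: Ben plays B → (1, 1)

(1,5) (3,5) (7,5) (1,1) (1,1) (1,1)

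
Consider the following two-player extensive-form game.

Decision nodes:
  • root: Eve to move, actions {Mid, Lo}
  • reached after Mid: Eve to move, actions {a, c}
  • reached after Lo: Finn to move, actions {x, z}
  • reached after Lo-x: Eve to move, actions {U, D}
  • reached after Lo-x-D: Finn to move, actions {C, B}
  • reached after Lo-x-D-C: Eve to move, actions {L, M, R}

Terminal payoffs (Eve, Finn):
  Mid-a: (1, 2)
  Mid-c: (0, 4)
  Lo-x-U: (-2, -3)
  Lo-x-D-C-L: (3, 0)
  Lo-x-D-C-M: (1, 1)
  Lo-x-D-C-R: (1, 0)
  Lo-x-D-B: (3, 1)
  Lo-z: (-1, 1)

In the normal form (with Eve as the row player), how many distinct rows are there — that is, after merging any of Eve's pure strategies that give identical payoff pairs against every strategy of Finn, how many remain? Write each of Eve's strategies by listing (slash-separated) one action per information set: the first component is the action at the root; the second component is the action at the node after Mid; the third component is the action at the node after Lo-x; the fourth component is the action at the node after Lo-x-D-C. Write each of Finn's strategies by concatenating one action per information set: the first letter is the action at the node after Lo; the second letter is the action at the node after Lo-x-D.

6

Eve has 24 pure strategies: Mid/a/U/L, Mid/a/U/M, Mid/a/U/R, Mid/a/D/L, Mid/a/D/M, Mid/a/D/R, Mid/c/U/L, Mid/c/U/M, Mid/c/U/R, Mid/c/D/L, Mid/c/D/M, Mid/c/D/R, Lo/a/U/L, Lo/a/U/M, Lo/a/U/R, Lo/a/D/L, Lo/a/D/M, Lo/a/D/R, Lo/c/U/L, Lo/c/U/M, Lo/c/U/R, Lo/c/D/L, Lo/c/D/M, Lo/c/D/R. Columns: xC, xB, zC, zB.
{Mid/a/U/L, Mid/a/U/M, Mid/a/U/R, Mid/a/D/L, Mid/a/D/M, Mid/a/D/R} → row (1,2) (1,2) (1,2) (1,2)
{Mid/c/U/L, Mid/c/U/M, Mid/c/U/R, Mid/c/D/L, Mid/c/D/M, Mid/c/D/R} → row (0,4) (0,4) (0,4) (0,4)
{Lo/a/U/L, Lo/a/U/M, Lo/a/U/R, Lo/c/U/L, Lo/c/U/M, Lo/c/U/R} → row (-2,-3) (-2,-3) (-1,1) (-1,1)
{Lo/a/D/L, Lo/c/D/L} → row (3,0) (3,1) (-1,1) (-1,1)
{Lo/a/D/M, Lo/c/D/M} → row (1,1) (3,1) (-1,1) (-1,1)
{Lo/a/D/R, Lo/c/D/R} → row (1,0) (3,1) (-1,1) (-1,1)
That's 6 distinct rows out of 24 strategies.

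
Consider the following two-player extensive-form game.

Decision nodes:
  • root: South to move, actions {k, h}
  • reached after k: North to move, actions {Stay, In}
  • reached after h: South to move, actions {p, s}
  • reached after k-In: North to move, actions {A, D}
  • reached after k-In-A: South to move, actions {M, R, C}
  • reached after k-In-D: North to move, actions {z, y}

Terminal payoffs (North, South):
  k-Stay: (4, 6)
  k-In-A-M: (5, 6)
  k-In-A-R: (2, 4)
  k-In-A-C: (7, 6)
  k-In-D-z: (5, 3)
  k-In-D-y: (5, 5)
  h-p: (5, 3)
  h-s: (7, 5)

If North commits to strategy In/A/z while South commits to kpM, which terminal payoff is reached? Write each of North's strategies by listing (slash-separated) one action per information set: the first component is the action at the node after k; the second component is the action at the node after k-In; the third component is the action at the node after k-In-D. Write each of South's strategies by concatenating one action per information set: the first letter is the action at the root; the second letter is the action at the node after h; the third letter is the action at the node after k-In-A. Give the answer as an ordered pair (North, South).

Trace the play path from the root:
  South plays k
  North plays In at [k]
  North plays A at [k-In]
  South plays M at [k-In-A]
→ terminal payoff (5, 6).
(North's choice at the node after k-In-D is never reached on this path, so it doesn't affect the outcome.)

(5, 6)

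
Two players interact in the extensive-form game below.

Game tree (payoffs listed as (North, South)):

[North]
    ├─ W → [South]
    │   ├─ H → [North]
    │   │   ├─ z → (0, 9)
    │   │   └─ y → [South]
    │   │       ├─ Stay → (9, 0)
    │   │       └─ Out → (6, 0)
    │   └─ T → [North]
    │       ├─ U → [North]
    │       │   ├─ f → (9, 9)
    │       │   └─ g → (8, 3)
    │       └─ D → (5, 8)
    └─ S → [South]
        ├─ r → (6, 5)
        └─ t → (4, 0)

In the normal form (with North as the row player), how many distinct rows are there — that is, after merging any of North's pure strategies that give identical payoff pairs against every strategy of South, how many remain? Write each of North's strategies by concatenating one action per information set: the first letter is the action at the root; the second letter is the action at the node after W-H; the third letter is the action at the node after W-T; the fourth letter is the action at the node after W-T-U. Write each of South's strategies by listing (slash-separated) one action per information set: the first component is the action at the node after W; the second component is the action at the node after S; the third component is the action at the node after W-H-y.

North has 16 pure strategies: WzUf, WzUg, WzDf, WzDg, WyUf, WyUg, WyDf, WyDg, SzUf, SzUg, SzDf, SzDg, SyUf, SyUg, SyDf, SyDg. Columns: H/r/Stay, H/r/Out, H/t/Stay, H/t/Out, T/r/Stay, T/r/Out, T/t/Stay, T/t/Out.
{WzUf} → row (0,9) (0,9) (0,9) (0,9) (9,9) (9,9) (9,9) (9,9)
{WzUg} → row (0,9) (0,9) (0,9) (0,9) (8,3) (8,3) (8,3) (8,3)
{WzDf, WzDg} → row (0,9) (0,9) (0,9) (0,9) (5,8) (5,8) (5,8) (5,8)
{WyUf} → row (9,0) (6,0) (9,0) (6,0) (9,9) (9,9) (9,9) (9,9)
{WyUg} → row (9,0) (6,0) (9,0) (6,0) (8,3) (8,3) (8,3) (8,3)
{WyDf, WyDg} → row (9,0) (6,0) (9,0) (6,0) (5,8) (5,8) (5,8) (5,8)
{SzUf, SzUg, SzDf, SzDg, SyUf, SyUg, SyDf, SyDg} → row (6,5) (6,5) (4,0) (4,0) (6,5) (6,5) (4,0) (4,0)
That's 7 distinct rows out of 16 strategies.

7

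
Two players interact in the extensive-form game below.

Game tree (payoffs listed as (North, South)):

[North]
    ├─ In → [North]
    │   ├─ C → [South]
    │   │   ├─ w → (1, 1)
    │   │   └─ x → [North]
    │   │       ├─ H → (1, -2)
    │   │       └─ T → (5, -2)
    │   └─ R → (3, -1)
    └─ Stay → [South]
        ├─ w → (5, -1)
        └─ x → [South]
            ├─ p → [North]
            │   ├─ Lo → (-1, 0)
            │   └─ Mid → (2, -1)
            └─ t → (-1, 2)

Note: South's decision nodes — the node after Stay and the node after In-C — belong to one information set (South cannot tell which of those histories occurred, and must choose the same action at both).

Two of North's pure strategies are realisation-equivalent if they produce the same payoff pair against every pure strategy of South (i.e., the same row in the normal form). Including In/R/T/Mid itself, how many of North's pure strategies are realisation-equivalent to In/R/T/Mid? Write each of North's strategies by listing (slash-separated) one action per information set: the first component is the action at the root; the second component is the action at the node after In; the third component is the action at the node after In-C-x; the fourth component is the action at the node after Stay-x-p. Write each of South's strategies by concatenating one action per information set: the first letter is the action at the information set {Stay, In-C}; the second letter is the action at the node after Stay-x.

Row for In/R/T/Mid (columns wp, wt, xp, xt): (3,-1) (3,-1) (3,-1) (3,-1).
Under In/R/T/Mid, North's choice at the node after In-C-x and at the node after Stay-x-p can never be reached regardless of what South does, so varying those choices leaves every outcome unchanged.
Holding the reachable choices fixed and varying the unreachable ones freely already gives 2 × 2 = 4 equivalent strategies.
No other strategy reproduces this row, so those 4 are the full class: In/R/H/Lo, In/R/H/Mid, In/R/T/Lo, In/R/T/Mid.

4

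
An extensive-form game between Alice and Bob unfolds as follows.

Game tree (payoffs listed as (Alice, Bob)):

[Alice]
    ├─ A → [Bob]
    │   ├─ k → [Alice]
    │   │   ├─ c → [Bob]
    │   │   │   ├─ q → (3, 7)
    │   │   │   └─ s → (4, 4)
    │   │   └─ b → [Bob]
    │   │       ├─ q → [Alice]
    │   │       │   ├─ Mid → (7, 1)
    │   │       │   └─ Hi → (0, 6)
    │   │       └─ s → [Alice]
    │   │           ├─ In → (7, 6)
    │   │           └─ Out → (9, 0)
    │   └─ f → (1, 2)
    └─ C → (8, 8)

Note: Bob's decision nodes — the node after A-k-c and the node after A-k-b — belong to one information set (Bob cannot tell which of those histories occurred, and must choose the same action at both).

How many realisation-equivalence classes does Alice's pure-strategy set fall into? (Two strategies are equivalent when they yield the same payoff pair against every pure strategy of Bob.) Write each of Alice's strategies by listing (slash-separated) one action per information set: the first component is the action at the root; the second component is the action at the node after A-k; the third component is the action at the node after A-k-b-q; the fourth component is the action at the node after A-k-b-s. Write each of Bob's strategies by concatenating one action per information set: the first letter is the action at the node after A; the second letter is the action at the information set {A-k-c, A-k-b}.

6

Alice has 16 pure strategies: A/c/Mid/In, A/c/Mid/Out, A/c/Hi/In, A/c/Hi/Out, A/b/Mid/In, A/b/Mid/Out, A/b/Hi/In, A/b/Hi/Out, C/c/Mid/In, C/c/Mid/Out, C/c/Hi/In, C/c/Hi/Out, C/b/Mid/In, C/b/Mid/Out, C/b/Hi/In, C/b/Hi/Out. Columns: kq, ks, fq, fs.
{A/c/Mid/In, A/c/Mid/Out, A/c/Hi/In, A/c/Hi/Out} → row (3,7) (4,4) (1,2) (1,2)
{A/b/Mid/In} → row (7,1) (7,6) (1,2) (1,2)
{A/b/Mid/Out} → row (7,1) (9,0) (1,2) (1,2)
{A/b/Hi/In} → row (0,6) (7,6) (1,2) (1,2)
{A/b/Hi/Out} → row (0,6) (9,0) (1,2) (1,2)
{C/c/Mid/In, C/c/Mid/Out, C/c/Hi/In, C/c/Hi/Out, C/b/Mid/In, C/b/Mid/Out, C/b/Hi/In, C/b/Hi/Out} → row (8,8) (8,8) (8,8) (8,8)
That's 6 distinct rows out of 16 strategies.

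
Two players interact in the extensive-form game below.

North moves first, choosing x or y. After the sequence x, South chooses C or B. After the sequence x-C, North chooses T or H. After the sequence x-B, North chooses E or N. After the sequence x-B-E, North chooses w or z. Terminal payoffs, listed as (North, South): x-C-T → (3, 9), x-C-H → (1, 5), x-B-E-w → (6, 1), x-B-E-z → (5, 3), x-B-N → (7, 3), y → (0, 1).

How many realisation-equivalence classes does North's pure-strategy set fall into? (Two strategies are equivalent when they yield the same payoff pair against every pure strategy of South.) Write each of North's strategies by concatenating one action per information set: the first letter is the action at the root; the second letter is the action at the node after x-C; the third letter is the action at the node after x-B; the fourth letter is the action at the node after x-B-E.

North has 16 pure strategies: xTEw, xTEz, xTNw, xTNz, xHEw, xHEz, xHNw, xHNz, yTEw, yTEz, yTNw, yTNz, yHEw, yHEz, yHNw, yHNz. Columns: C, B.
{xTEw} → row (3,9) (6,1)
{xTEz} → row (3,9) (5,3)
{xTNw, xTNz} → row (3,9) (7,3)
{xHEw} → row (1,5) (6,1)
{xHEz} → row (1,5) (5,3)
{xHNw, xHNz} → row (1,5) (7,3)
{yTEw, yTEz, yTNw, yTNz, yHEw, yHEz, yHNw, yHNz} → row (0,1) (0,1)
That's 7 distinct rows out of 16 strategies.

7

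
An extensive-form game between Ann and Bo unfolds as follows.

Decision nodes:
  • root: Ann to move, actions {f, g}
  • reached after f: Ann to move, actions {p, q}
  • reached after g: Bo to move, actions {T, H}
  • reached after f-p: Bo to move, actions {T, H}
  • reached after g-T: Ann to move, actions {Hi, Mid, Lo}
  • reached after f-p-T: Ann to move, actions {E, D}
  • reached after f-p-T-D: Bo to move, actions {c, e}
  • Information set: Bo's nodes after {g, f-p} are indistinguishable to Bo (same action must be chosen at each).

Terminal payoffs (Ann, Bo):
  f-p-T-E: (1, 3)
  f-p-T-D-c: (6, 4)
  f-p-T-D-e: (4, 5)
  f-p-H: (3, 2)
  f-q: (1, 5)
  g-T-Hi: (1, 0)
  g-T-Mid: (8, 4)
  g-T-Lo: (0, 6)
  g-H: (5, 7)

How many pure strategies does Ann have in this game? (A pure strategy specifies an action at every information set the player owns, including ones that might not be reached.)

24

Ann owns the root with actions {f, g} — two choices.
Ann owns the node after f with actions {p, q} — two choices.
Ann owns the node after g-T with actions {Hi, Mid, Lo} — three choices.
Ann owns the node after f-p-T with actions {E, D} — two choices.
A pure strategy fixes one action at each information set independently, so the count is the product 2 × 2 × 3 × 2 = 24.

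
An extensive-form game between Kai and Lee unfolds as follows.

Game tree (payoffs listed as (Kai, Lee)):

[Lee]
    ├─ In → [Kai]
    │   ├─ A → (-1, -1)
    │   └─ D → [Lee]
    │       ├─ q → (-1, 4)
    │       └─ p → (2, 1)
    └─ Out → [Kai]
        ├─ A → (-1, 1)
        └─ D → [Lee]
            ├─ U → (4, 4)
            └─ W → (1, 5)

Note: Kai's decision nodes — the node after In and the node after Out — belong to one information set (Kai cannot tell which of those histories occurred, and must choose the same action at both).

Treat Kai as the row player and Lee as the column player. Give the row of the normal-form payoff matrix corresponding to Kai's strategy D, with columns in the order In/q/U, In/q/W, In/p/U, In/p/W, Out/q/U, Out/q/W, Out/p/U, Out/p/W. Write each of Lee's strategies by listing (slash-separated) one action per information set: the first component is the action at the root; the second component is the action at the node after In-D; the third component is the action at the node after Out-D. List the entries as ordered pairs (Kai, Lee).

(-1,4) (-1,4) (2,1) (2,1) (4,4) (1,5) (4,4) (1,5)

vs In/q/U: Lee plays In → Kai plays D at [In] → Lee plays q at [In-D] → (-1, 4)
vs In/q/W: Lee plays In → Kai plays D at [In] → Lee plays q at [In-D] → (-1, 4)
vs In/p/U: Lee plays In → Kai plays D at [In] → Lee plays p at [In-D] → (2, 1)
vs In/p/W: Lee plays In → Kai plays D at [In] → Lee plays p at [In-D] → (2, 1)
vs Out/q/U: Lee plays Out → Kai plays D at [Out] → Lee plays U at [Out-D] → (4, 4)
vs Out/q/W: Lee plays Out → Kai plays D at [Out] → Lee plays W at [Out-D] → (1, 5)
vs Out/p/U: Lee plays Out → Kai plays D at [Out] → Lee plays U at [Out-D] → (4, 4)
vs Out/p/W: Lee plays Out → Kai plays D at [Out] → Lee plays W at [Out-D] → (1, 5)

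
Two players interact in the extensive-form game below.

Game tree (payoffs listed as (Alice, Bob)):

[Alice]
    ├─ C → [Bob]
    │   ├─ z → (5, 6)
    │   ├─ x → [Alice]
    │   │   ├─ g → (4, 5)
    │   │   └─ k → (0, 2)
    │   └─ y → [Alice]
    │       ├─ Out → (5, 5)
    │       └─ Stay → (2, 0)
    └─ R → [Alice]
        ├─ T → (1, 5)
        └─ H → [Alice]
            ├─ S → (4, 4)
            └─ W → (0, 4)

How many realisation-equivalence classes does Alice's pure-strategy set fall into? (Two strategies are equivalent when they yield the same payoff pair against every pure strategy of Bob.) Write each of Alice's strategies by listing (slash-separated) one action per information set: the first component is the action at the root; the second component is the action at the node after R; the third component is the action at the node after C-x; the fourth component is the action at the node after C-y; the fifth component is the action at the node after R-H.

7

Alice has 32 pure strategies: C/T/g/Out/S, C/T/g/Out/W, C/T/g/Stay/S, C/T/g/Stay/W, C/T/k/Out/S, C/T/k/Out/W, C/T/k/Stay/S, C/T/k/Stay/W, C/H/g/Out/S, C/H/g/Out/W, C/H/g/Stay/S, C/H/g/Stay/W, C/H/k/Out/S, C/H/k/Out/W, C/H/k/Stay/S, C/H/k/Stay/W, R/T/g/Out/S, R/T/g/Out/W, R/T/g/Stay/S, R/T/g/Stay/W, R/T/k/Out/S, R/T/k/Out/W, R/T/k/Stay/S, R/T/k/Stay/W, R/H/g/Out/S, R/H/g/Out/W, R/H/g/Stay/S, R/H/g/Stay/W, R/H/k/Out/S, R/H/k/Out/W, R/H/k/Stay/S, R/H/k/Stay/W. Columns: z, x, y.
{C/T/g/Out/S, C/T/g/Out/W, C/H/g/Out/S, C/H/g/Out/W} → row (5,6) (4,5) (5,5)
{C/T/g/Stay/S, C/T/g/Stay/W, C/H/g/Stay/S, C/H/g/Stay/W} → row (5,6) (4,5) (2,0)
{C/T/k/Out/S, C/T/k/Out/W, C/H/k/Out/S, C/H/k/Out/W} → row (5,6) (0,2) (5,5)
{C/T/k/Stay/S, C/T/k/Stay/W, C/H/k/Stay/S, C/H/k/Stay/W} → row (5,6) (0,2) (2,0)
{R/T/g/Out/S, R/T/g/Out/W, R/T/g/Stay/S, R/T/g/Stay/W, R/T/k/Out/S, R/T/k/Out/W, R/T/k/Stay/S, R/T/k/Stay/W} → row (1,5) (1,5) (1,5)
{R/H/g/Out/S, R/H/g/Stay/S, R/H/k/Out/S, R/H/k/Stay/S} → row (4,4) (4,4) (4,4)
{R/H/g/Out/W, R/H/g/Stay/W, R/H/k/Out/W, R/H/k/Stay/W} → row (0,4) (0,4) (0,4)
That's 7 distinct rows out of 32 strategies.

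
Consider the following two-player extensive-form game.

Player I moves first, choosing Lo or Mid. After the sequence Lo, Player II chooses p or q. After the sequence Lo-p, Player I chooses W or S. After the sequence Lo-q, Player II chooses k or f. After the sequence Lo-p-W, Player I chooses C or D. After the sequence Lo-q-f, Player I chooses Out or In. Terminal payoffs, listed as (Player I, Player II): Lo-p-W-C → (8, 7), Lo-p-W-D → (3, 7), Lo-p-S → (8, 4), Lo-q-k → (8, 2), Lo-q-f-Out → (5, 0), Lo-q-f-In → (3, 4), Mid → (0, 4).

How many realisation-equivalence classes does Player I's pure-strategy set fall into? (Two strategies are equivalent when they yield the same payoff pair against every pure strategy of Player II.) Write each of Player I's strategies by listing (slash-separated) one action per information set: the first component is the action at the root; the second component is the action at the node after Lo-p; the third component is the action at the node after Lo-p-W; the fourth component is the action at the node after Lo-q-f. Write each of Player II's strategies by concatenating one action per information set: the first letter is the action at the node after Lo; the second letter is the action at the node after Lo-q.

Player I has 16 pure strategies: Lo/W/C/Out, Lo/W/C/In, Lo/W/D/Out, Lo/W/D/In, Lo/S/C/Out, Lo/S/C/In, Lo/S/D/Out, Lo/S/D/In, Mid/W/C/Out, Mid/W/C/In, Mid/W/D/Out, Mid/W/D/In, Mid/S/C/Out, Mid/S/C/In, Mid/S/D/Out, Mid/S/D/In. Columns: pk, pf, qk, qf.
{Lo/W/C/Out} → row (8,7) (8,7) (8,2) (5,0)
{Lo/W/C/In} → row (8,7) (8,7) (8,2) (3,4)
{Lo/W/D/Out} → row (3,7) (3,7) (8,2) (5,0)
{Lo/W/D/In} → row (3,7) (3,7) (8,2) (3,4)
{Lo/S/C/Out, Lo/S/D/Out} → row (8,4) (8,4) (8,2) (5,0)
{Lo/S/C/In, Lo/S/D/In} → row (8,4) (8,4) (8,2) (3,4)
{Mid/W/C/Out, Mid/W/C/In, Mid/W/D/Out, Mid/W/D/In, Mid/S/C/Out, Mid/S/C/In, Mid/S/D/Out, Mid/S/D/In} → row (0,4) (0,4) (0,4) (0,4)
That's 7 distinct rows out of 16 strategies.

7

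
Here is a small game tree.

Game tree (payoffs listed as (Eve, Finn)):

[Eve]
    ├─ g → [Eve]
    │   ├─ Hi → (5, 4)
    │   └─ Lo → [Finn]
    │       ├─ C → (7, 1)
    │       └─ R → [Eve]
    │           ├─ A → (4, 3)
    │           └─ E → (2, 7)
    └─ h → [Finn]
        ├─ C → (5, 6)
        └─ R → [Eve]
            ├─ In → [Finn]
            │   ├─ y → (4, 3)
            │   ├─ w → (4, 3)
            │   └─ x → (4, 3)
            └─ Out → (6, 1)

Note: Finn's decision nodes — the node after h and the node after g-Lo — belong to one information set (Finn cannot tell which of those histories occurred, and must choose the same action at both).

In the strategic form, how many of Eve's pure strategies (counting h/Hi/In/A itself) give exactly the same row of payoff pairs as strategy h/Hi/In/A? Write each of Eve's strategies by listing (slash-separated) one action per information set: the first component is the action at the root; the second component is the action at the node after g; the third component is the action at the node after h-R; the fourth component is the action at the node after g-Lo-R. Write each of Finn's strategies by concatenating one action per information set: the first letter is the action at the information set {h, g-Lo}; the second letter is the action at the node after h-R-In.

4

Row for h/Hi/In/A (columns Cy, Cw, Cx, Ry, Rw, Rx): (5,6) (5,6) (5,6) (4,3) (4,3) (4,3).
Under h/Hi/In/A, Eve's choice at the node after g and at the node after g-Lo-R can never be reached regardless of what Finn does, so varying those choices leaves every outcome unchanged.
Holding the reachable choices fixed and varying the unreachable ones freely already gives 2 × 2 = 4 equivalent strategies.
No other strategy reproduces this row, so those 4 are the full class: h/Hi/In/A, h/Hi/In/E, h/Lo/In/A, h/Lo/In/E.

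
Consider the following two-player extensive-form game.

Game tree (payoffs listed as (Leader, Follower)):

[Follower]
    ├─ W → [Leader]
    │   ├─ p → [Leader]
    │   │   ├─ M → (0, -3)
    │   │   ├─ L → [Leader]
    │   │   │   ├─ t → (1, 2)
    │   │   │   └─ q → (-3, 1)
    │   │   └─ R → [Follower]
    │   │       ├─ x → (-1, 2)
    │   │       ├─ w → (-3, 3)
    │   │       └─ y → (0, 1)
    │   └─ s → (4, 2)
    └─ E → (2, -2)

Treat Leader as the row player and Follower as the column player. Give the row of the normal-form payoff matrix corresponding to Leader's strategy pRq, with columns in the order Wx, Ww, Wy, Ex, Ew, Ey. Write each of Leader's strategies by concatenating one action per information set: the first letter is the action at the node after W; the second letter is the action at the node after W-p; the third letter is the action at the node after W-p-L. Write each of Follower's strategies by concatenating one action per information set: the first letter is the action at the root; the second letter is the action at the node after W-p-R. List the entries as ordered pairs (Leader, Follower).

vs Wx: Follower plays W → Leader plays p at [W] → Leader plays R at [W-p] → Follower plays x at [W-p-R] → (-1, 2)
vs Ww: Follower plays W → Leader plays p at [W] → Leader plays R at [W-p] → Follower plays w at [W-p-R] → (-3, 3)
vs Wy: Follower plays W → Leader plays p at [W] → Leader plays R at [W-p] → Follower plays y at [W-p-R] → (0, 1)
vs Ex: Follower plays E → (2, -2)
vs Ew: Follower plays E → (2, -2)
vs Ey: Follower plays E → (2, -2)

(-1,2) (-3,3) (0,1) (2,-2) (2,-2) (2,-2)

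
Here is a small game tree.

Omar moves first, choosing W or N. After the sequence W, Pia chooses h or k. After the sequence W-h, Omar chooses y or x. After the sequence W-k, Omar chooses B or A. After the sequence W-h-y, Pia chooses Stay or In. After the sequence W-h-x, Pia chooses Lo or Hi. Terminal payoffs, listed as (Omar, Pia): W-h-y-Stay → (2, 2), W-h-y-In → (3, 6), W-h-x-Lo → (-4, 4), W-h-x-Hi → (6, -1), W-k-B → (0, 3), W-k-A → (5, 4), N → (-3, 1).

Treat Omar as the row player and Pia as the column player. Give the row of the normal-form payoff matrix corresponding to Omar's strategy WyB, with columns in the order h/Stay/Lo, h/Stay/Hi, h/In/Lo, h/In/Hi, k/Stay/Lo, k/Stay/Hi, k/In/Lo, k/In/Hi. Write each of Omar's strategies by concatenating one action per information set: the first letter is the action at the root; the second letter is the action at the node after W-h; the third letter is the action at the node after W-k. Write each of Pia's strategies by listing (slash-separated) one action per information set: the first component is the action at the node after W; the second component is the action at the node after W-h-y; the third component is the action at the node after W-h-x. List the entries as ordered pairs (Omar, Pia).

(2,2) (2,2) (3,6) (3,6) (0,3) (0,3) (0,3) (0,3)

vs h/Stay/Lo: Omar plays W → Pia plays h at [W] → Omar plays y at [W-h] → Pia plays Stay at [W-h-y] → (2, 2)
vs h/Stay/Hi: Omar plays W → Pia plays h at [W] → Omar plays y at [W-h] → Pia plays Stay at [W-h-y] → (2, 2)
vs h/In/Lo: Omar plays W → Pia plays h at [W] → Omar plays y at [W-h] → Pia plays In at [W-h-y] → (3, 6)
vs h/In/Hi: Omar plays W → Pia plays h at [W] → Omar plays y at [W-h] → Pia plays In at [W-h-y] → (3, 6)
vs k/Stay/Lo: Omar plays W → Pia plays k at [W] → Omar plays B at [W-k] → (0, 3)
vs k/Stay/Hi: Omar plays W → Pia plays k at [W] → Omar plays B at [W-k] → (0, 3)
vs k/In/Lo: Omar plays W → Pia plays k at [W] → Omar plays B at [W-k] → (0, 3)
vs k/In/Hi: Omar plays W → Pia plays k at [W] → Omar plays B at [W-k] → (0, 3)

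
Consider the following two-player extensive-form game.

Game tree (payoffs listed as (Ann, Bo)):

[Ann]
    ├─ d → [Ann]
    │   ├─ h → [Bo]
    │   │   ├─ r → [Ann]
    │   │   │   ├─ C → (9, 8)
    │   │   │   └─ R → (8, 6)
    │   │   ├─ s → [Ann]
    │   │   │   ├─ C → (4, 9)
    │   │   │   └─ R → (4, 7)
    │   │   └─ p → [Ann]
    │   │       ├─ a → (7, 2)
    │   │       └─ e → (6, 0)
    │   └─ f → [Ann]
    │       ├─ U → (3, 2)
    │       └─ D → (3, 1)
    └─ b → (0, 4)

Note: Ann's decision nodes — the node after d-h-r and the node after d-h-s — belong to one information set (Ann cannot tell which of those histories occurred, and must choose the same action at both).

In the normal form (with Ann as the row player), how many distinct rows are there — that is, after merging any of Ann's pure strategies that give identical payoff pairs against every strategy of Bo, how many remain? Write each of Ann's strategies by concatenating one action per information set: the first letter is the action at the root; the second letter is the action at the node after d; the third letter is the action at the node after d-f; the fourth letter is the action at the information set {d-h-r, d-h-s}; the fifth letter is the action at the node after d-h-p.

7

Ann has 32 pure strategies: dhUCa, dhUCe, dhURa, dhURe, dhDCa, dhDCe, dhDRa, dhDRe, dfUCa, dfUCe, dfURa, dfURe, dfDCa, dfDCe, dfDRa, dfDRe, bhUCa, bhUCe, bhURa, bhURe, bhDCa, bhDCe, bhDRa, bhDRe, bfUCa, bfUCe, bfURa, bfURe, bfDCa, bfDCe, bfDRa, bfDRe. Columns: r, s, p.
{dhUCa, dhDCa} → row (9,8) (4,9) (7,2)
{dhUCe, dhDCe} → row (9,8) (4,9) (6,0)
{dhURa, dhDRa} → row (8,6) (4,7) (7,2)
{dhURe, dhDRe} → row (8,6) (4,7) (6,0)
{dfUCa, dfUCe, dfURa, dfURe} → row (3,2) (3,2) (3,2)
{dfDCa, dfDCe, dfDRa, dfDRe} → row (3,1) (3,1) (3,1)
{bhUCa, bhUCe, bhURa, bhURe, bhDCa, bhDCe, bhDRa, bhDRe, bfUCa, bfUCe, bfURa, bfURe, bfDCa, bfDCe, bfDRa, bfDRe} → row (0,4) (0,4) (0,4)
That's 7 distinct rows out of 32 strategies.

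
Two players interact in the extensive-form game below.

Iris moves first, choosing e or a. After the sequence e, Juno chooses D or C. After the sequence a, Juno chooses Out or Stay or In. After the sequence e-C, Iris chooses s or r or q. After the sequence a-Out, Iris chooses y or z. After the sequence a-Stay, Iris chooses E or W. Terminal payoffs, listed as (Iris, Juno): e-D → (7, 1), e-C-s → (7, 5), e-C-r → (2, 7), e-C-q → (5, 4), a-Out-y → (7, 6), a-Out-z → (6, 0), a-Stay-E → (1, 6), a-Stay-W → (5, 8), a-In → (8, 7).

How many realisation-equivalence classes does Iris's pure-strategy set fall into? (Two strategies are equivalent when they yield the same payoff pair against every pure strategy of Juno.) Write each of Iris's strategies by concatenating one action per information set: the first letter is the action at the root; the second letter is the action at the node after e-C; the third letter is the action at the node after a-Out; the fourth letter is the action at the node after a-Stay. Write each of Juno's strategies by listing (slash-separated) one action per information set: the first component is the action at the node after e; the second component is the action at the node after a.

Iris has 24 pure strategies: esyE, esyW, eszE, eszW, eryE, eryW, erzE, erzW, eqyE, eqyW, eqzE, eqzW, asyE, asyW, aszE, aszW, aryE, aryW, arzE, arzW, aqyE, aqyW, aqzE, aqzW. Columns: D/Out, D/Stay, D/In, C/Out, C/Stay, C/In.
{esyE, esyW, eszE, eszW} → row (7,1) (7,1) (7,1) (7,5) (7,5) (7,5)
{eryE, eryW, erzE, erzW} → row (7,1) (7,1) (7,1) (2,7) (2,7) (2,7)
{eqyE, eqyW, eqzE, eqzW} → row (7,1) (7,1) (7,1) (5,4) (5,4) (5,4)
{asyE, aryE, aqyE} → row (7,6) (1,6) (8,7) (7,6) (1,6) (8,7)
{asyW, aryW, aqyW} → row (7,6) (5,8) (8,7) (7,6) (5,8) (8,7)
{aszE, arzE, aqzE} → row (6,0) (1,6) (8,7) (6,0) (1,6) (8,7)
{aszW, arzW, aqzW} → row (6,0) (5,8) (8,7) (6,0) (5,8) (8,7)
That's 7 distinct rows out of 24 strategies.

7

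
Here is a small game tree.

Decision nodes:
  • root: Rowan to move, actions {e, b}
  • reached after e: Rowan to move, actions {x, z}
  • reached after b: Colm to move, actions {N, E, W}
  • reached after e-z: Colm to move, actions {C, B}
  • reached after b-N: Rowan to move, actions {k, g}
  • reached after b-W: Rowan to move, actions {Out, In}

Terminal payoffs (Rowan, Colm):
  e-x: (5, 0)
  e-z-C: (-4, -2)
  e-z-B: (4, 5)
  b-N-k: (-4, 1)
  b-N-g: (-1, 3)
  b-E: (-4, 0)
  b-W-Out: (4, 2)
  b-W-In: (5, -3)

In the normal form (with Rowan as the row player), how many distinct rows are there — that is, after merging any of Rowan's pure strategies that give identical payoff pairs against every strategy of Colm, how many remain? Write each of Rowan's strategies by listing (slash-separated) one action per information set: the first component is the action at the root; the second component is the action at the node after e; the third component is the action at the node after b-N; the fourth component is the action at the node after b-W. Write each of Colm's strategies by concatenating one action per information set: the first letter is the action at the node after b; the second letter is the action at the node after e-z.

6

Rowan has 16 pure strategies: e/x/k/Out, e/x/k/In, e/x/g/Out, e/x/g/In, e/z/k/Out, e/z/k/In, e/z/g/Out, e/z/g/In, b/x/k/Out, b/x/k/In, b/x/g/Out, b/x/g/In, b/z/k/Out, b/z/k/In, b/z/g/Out, b/z/g/In. Columns: NC, NB, EC, EB, WC, WB.
{e/x/k/Out, e/x/k/In, e/x/g/Out, e/x/g/In} → row (5,0) (5,0) (5,0) (5,0) (5,0) (5,0)
{e/z/k/Out, e/z/k/In, e/z/g/Out, e/z/g/In} → row (-4,-2) (4,5) (-4,-2) (4,5) (-4,-2) (4,5)
{b/x/k/Out, b/z/k/Out} → row (-4,1) (-4,1) (-4,0) (-4,0) (4,2) (4,2)
{b/x/k/In, b/z/k/In} → row (-4,1) (-4,1) (-4,0) (-4,0) (5,-3) (5,-3)
{b/x/g/Out, b/z/g/Out} → row (-1,3) (-1,3) (-4,0) (-4,0) (4,2) (4,2)
{b/x/g/In, b/z/g/In} → row (-1,3) (-1,3) (-4,0) (-4,0) (5,-3) (5,-3)
That's 6 distinct rows out of 16 strategies.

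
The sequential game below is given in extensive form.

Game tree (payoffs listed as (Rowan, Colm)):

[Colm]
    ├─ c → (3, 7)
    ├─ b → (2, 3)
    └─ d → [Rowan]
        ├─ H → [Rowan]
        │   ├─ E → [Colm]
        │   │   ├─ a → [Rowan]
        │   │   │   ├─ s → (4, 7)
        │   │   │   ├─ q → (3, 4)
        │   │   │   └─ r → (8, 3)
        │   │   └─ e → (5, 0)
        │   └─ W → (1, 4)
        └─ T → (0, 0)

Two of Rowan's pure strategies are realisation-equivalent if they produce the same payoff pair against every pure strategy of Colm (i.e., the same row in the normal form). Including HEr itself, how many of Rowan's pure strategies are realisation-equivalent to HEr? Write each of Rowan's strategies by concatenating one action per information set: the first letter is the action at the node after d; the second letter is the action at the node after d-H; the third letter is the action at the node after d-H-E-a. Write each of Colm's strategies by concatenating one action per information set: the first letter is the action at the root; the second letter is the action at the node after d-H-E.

Row for HEr (columns ca, ce, ba, be, da, de): (3,7) (3,7) (2,3) (2,3) (8,3) (5,0).
Every one of Rowan's information sets is on the play path for some reply by Colm when Rowan follows HEr.
Changing the action at any of them therefore changes at least one column, so only HEr itself gives this row.

1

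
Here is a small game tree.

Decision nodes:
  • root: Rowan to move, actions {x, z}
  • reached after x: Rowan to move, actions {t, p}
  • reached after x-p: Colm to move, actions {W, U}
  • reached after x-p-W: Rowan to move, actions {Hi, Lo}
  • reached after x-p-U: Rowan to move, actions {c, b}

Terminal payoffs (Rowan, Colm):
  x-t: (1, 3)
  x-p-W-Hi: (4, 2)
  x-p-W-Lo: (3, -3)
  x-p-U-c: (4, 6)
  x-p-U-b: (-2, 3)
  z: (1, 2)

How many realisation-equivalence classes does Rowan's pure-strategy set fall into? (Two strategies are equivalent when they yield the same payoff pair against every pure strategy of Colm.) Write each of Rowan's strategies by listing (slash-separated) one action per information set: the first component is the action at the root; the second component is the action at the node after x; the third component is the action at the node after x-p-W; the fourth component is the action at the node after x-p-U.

6

Rowan has 16 pure strategies: x/t/Hi/c, x/t/Hi/b, x/t/Lo/c, x/t/Lo/b, x/p/Hi/c, x/p/Hi/b, x/p/Lo/c, x/p/Lo/b, z/t/Hi/c, z/t/Hi/b, z/t/Lo/c, z/t/Lo/b, z/p/Hi/c, z/p/Hi/b, z/p/Lo/c, z/p/Lo/b. Columns: W, U.
{x/t/Hi/c, x/t/Hi/b, x/t/Lo/c, x/t/Lo/b} → row (1,3) (1,3)
{x/p/Hi/c} → row (4,2) (4,6)
{x/p/Hi/b} → row (4,2) (-2,3)
{x/p/Lo/c} → row (3,-3) (4,6)
{x/p/Lo/b} → row (3,-3) (-2,3)
{z/t/Hi/c, z/t/Hi/b, z/t/Lo/c, z/t/Lo/b, z/p/Hi/c, z/p/Hi/b, z/p/Lo/c, z/p/Lo/b} → row (1,2) (1,2)
That's 6 distinct rows out of 16 strategies.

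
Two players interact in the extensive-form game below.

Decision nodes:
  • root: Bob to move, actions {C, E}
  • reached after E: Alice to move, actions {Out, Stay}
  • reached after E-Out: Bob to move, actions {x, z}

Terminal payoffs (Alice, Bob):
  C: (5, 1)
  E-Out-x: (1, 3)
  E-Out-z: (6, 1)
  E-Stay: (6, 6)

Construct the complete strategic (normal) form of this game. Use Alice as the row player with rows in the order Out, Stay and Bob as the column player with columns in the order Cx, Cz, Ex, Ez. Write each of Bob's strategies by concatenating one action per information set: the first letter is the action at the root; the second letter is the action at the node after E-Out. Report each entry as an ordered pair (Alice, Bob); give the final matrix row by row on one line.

Out: (5,1) (5,1) (1,3) (6,1) | Stay: (5,1) (5,1) (6,6) (6,6)

           Cx       Cz       Ex       Ez
 Out    (5,1)    (5,1)    (1,3)    (6,1)
Stay    (5,1)    (5,1)    (6,6)    (6,6)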